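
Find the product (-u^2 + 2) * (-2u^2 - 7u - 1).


Distribute each term of the first polynomial:
  (-u^2)(-2u^2 - 7u - 1) = 2u^4 + 7u^3 + u^2
  (2)(-2u^2 - 7u - 1) = -4u^2 - 14u - 2
Sum: 2u^4 + 7u^3 - 3u^2 - 14u - 2


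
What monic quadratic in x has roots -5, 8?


p(x) = (x + 5)(x - 8)
Expand: x^2 - 3x - 40


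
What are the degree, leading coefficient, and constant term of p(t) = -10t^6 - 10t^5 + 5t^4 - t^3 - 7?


Highest power of t is 6, with coefficient -10. Constant term is -7.
Degree = 6, leading coefficient = -10, constant term = -7


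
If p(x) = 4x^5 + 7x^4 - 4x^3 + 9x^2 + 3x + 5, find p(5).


Using direct substitution:
  4 * (5)^5 = 12500
  7 * (5)^4 = 4375
  -4 * (5)^3 = -500
  9 * (5)^2 = 225
  3 * (5)^1 = 15
  constant: 5
Sum = 12500 + 4375 - 500 + 225 + 15 + 5 = 16620


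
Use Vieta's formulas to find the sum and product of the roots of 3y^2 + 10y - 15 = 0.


For ay^2+by+c=0: sum = -b/a, product = c/a.
a=3, b=10, c=-15
Sum = -(10)/3 = -10/3
Product = (-15)/3 = -5


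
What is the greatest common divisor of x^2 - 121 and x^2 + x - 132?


Factor each:
  x^2 - 121 = (x - 11)(x + 11)
  x^2 + x - 132 = (x - 11)(x + 12)
Common monic factor: x - 11


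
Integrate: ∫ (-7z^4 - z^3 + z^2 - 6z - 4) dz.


Reverse power rule on each term:
  ∫ -7z^4 dz = -(7/5)z^5
  ∫ -z^3 dz = -(1/4)z^4
  ∫ z^2 dz = (1/3)z^3
  ∫ -6z dz = -3z^2
  ∫ -4 dz = -4z
F(z) = -(7/5)z^5 - (1/4)z^4 + (1/3)z^3 - 3z^2 - 4z + C


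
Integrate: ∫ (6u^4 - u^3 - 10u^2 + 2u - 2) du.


Reverse power rule on each term:
  ∫ 6u^4 du = (6/5)u^5
  ∫ -u^3 du = -(1/4)u^4
  ∫ -10u^2 du = -(10/3)u^3
  ∫ 2u du = u^2
  ∫ -2 du = -2u
F(u) = (6/5)u^5 - (1/4)u^4 - (10/3)u^3 + u^2 - 2u + C


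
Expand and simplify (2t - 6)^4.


Expand (2t - 6)^4 by repeated multiplication:
  (2t - 6)^2 = 4t^2 - 24t + 36
  (2t - 6)^3 = 8t^3 - 72t^2 + 216t - 216
= 16t^4 - 192t^3 + 864t^2 - 1728t + 1296


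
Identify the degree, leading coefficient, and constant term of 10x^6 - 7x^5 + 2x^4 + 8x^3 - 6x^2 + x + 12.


Highest power of x is 6, with coefficient 10. Constant term is 12.
Degree = 6, leading coefficient = 10, constant term = 12


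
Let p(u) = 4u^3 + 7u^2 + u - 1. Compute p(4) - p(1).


p(4) = 371
p(1) = 11
p(4) - p(1) = 371 - 11 = 360


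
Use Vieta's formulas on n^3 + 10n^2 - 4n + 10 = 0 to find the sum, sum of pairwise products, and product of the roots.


Monic cubic n^3+bn^2+cn+d=0: sum=-b, pairwise sum=c, product=-d.
b=10, c=-4, d=10
r1+r2+r3 = -10
r1r2+r1r3+r2r3 = -4
r1r2r3 = -10


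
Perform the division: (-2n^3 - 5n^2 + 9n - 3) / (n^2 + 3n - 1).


(-2n^3 - 5n^2 + 9n - 3) / (n^2 + 3n - 1)
Step 1: -2n * (n^2 + 3n - 1) = -2n^3 - 6n^2 + 2n; subtract.
Step 2: 1 * (n^2 + 3n - 1) = n^2 + 3n - 1; subtract.
Quotient: -2n + 1, Remainder: 4n - 2


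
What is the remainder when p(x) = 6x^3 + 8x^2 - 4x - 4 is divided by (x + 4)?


By the Remainder Theorem, the remainder equals p(-4):
  6*(-4)^3 = -384
  8*(-4)^2 = 128
  -4*(-4)^1 = 16
  constant: -4
Sum: -384 + 128 + 16 - 4 = -244


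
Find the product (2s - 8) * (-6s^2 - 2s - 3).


Distribute each term of the first polynomial:
  (2s)(-6s^2 - 2s - 3) = -12s^3 - 4s^2 - 6s
  (-8)(-6s^2 - 2s - 3) = 48s^2 + 16s + 24
Sum: -12s^3 + 44s^2 + 10s + 24


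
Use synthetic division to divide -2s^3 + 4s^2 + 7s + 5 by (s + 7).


Synthetic division with c = -7. Coefficients: -2, 4, 7, 5
Bring down -2.
  -2 * -7 = 14; 14 + 4 = 18
  18 * -7 = -126; -126 + 7 = -119
  -119 * -7 = 833; 833 + 5 = 838
Quotient: -2s^2 + 18s - 119, Remainder: 838


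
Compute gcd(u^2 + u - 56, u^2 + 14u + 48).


Factor each:
  u^2 + u - 56 = (u + 8)(u - 7)
  u^2 + 14u + 48 = (u + 8)(u + 6)
Common monic factor: u + 8


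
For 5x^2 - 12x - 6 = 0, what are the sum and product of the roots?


For ax^2+bx+c=0: sum = -b/a, product = c/a.
a=5, b=-12, c=-6
Sum = -(-12)/5 = 12/5
Product = (-6)/5 = -6/5


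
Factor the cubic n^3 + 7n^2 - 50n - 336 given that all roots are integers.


Try integer roots (divisors of -336). n=7: p(7)=0.
Divide out (n - 7): quotient is n^2 + 14n + 48.
Factor the quadratic: (n + 6)(n + 8)
Result: (n - 7)(n + 6)(n + 8)


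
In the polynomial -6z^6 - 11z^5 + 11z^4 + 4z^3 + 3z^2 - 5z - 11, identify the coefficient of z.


Read off the coefficient of z: -5


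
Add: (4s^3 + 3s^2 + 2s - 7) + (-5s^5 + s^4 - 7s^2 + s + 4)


Align terms by degree and add:
  4s^3 + 3s^2 + 2s - 7
  -5s^5 + s^4 - 7s^2 + s + 4
= -5s^5 + s^4 + 4s^3 - 4s^2 + 3s - 3


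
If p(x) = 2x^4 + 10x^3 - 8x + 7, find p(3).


Using direct substitution:
  2 * (3)^4 = 162
  10 * (3)^3 = 270
  0 * (3)^2 = 0
  -8 * (3)^1 = -24
  constant: 7
Sum = 162 + 270 + 0 - 24 + 7 = 415


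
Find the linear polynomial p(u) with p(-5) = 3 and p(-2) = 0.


p(u) = mu + b. Using p(-5)=3, p(-2)=0:
m = (3)/(-5 + 2) = 3/-3 = -1
b = 3 - m*(-5) = 3 - 5 = -2
p(u) = -u - 2


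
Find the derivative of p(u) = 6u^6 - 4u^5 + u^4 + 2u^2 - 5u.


Apply the power rule term by term:
  d/du(6u^6) = 36u^5
  d/du(-4u^5) = -20u^4
  d/du(u^4) = 4u^3
  d/du(2u^2) = 4u
  d/du(-5u) = -5
p'(u) = 36u^5 - 20u^4 + 4u^3 + 4u - 5


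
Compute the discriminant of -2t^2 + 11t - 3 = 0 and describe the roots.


D = b^2 - 4ac = (11)^2 - 4(-2)(-3) = 121 - 24 = 97
Since D > 0: two distinct irrational roots


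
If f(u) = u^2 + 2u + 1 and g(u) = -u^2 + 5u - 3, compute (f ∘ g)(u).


Substitute g(u) into f:
f(g(u)) = 1*(-u^2 + 5u - 3)^2 + 2*(-u^2 + 5u - 3) + 1
(-u^2 + 5u - 3)^2 = u^4 - 10u^3 + 31u^2 - 30u + 9
Expand and combine: u^4 - 10u^3 + 29u^2 - 20u + 4


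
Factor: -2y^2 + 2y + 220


Roots satisfy r1 + r2 = -b/a = 1 and r1*r2 = c/a = -110.
So r1 = 11, r2 = -10.
-2y^2 + 2y + 220 = -2(y - r1)(y - r2) = -2(y - 11)(y + 10)


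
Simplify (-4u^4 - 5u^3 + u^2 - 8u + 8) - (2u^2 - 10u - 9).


Distribute the minus sign:
  (-4u^4 - 5u^3 + u^2 - 8u + 8)
- (2u^2 - 10u - 9)
Negate second polynomial: -2u^2 + 10u + 9
Add: -4u^4 - 5u^3 - u^2 + 2u + 17


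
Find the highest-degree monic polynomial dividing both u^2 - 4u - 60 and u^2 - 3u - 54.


Factor each:
  u^2 - 4u - 60 = (u + 6)(u - 10)
  u^2 - 3u - 54 = (u + 6)(u - 9)
Common monic factor: u + 6


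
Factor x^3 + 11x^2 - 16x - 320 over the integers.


Try integer roots (divisors of -320). x=-8: p(-8)=0.
Divide out (x + 8): quotient is x^2 + 3x - 40.
Factor the quadratic: (x + 8)(x - 5)
Result: (x + 8)(x + 8)(x - 5)


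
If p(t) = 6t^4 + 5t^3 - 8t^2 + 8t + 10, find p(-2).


Using direct substitution:
  6 * (-2)^4 = 96
  5 * (-2)^3 = -40
  -8 * (-2)^2 = -32
  8 * (-2)^1 = -16
  constant: 10
Sum = 96 - 40 - 32 - 16 + 10 = 18


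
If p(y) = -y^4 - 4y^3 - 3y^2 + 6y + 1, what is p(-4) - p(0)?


p(-4) = -71
p(0) = 1
p(-4) - p(0) = -71 - 1 = -72


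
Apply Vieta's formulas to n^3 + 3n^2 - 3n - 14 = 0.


Monic cubic n^3+bn^2+cn+d=0: sum=-b, pairwise sum=c, product=-d.
b=3, c=-3, d=-14
r1+r2+r3 = -3
r1r2+r1r3+r2r3 = -3
r1r2r3 = 14


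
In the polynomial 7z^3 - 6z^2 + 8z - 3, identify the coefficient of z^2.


Read off the coefficient of z^2: -6


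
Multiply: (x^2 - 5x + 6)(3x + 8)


Distribute each term of the first polynomial:
  (x^2)(3x + 8) = 3x^3 + 8x^2
  (-5x)(3x + 8) = -15x^2 - 40x
  (6)(3x + 8) = 18x + 48
Sum: 3x^3 - 7x^2 - 22x + 48


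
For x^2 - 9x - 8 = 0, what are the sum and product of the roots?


For ax^2+bx+c=0: sum = -b/a, product = c/a.
a=1, b=-9, c=-8
Sum = -(-9)/1 = 9
Product = (-8)/1 = -8


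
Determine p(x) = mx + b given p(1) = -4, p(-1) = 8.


p(x) = mx + b. Using p(1)=-4, p(-1)=8:
m = (-4 - 8)/(1 + 1) = -12/2 = -6
b = -4 - m*(1) = -4 + 6 = 2
p(x) = -6x + 2


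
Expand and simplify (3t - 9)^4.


Expand (3t - 9)^4 by repeated multiplication:
  (3t - 9)^2 = 9t^2 - 54t + 81
  (3t - 9)^3 = 27t^3 - 243t^2 + 729t - 729
= 81t^4 - 972t^3 + 4374t^2 - 8748t + 6561


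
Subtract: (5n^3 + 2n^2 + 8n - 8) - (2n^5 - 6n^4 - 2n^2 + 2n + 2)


Distribute the minus sign:
  (5n^3 + 2n^2 + 8n - 8)
- (2n^5 - 6n^4 - 2n^2 + 2n + 2)
Negate second polynomial: -2n^5 + 6n^4 + 2n^2 - 2n - 2
Add: -2n^5 + 6n^4 + 5n^3 + 4n^2 + 6n - 10


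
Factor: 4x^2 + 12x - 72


Roots satisfy r1 + r2 = -b/a = -3 and r1*r2 = c/a = -18.
So r1 = -6, r2 = 3.
4x^2 + 12x - 72 = 4(x - r1)(x - r2) = 4(x + 6)(x - 3)


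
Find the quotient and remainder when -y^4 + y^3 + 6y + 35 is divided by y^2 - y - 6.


(-y^4 + y^3 + 6y + 35) / (y^2 - y - 6)
Step 1: -y^2 * (y^2 - y - 6) = -y^4 + y^3 + 6y^2; subtract.
Step 2: 0 * (y^2 - y - 6) = 0; subtract.
Step 3: -6 * (y^2 - y - 6) = -6y^2 + 6y + 36; subtract.
Quotient: -y^2 - 6, Remainder: -1


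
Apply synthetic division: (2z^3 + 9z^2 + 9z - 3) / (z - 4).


Synthetic division with c = 4. Coefficients: 2, 9, 9, -3
Bring down 2.
  2 * 4 = 8; 8 + 9 = 17
  17 * 4 = 68; 68 + 9 = 77
  77 * 4 = 308; 308 - 3 = 305
Quotient: 2z^2 + 17z + 77, Remainder: 305


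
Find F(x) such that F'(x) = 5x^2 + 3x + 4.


Reverse power rule on each term:
  ∫ 5x^2 dx = (5/3)x^3
  ∫ 3x dx = (3/2)x^2
  ∫ 4 dx = 4x
F(x) = (5/3)x^3 + (3/2)x^2 + 4x + C


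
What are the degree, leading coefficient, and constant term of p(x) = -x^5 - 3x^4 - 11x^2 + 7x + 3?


Highest power of x is 5, with coefficient -1. Constant term is 3.
Degree = 5, leading coefficient = -1, constant term = 3


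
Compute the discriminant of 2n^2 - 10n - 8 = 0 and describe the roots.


D = b^2 - 4ac = (-10)^2 - 4(2)(-8) = 100 + 64 = 164
Since D > 0: two distinct irrational roots


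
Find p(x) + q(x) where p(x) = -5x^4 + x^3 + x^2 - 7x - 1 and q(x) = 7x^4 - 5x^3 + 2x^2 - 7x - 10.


Align terms by degree and add:
  -5x^4 + x^3 + x^2 - 7x - 1
+ 7x^4 - 5x^3 + 2x^2 - 7x - 10
= 2x^4 - 4x^3 + 3x^2 - 14x - 11


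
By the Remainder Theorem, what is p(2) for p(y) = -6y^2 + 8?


By the Remainder Theorem, the remainder equals p(2):
  -6*(2)^2 = -24
  0*(2)^1 = 0
  constant: 8
Sum: -24 + 0 + 8 = -16


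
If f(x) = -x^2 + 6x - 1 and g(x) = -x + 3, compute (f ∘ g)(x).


Substitute g(x) into f:
f(g(x)) = -1*(-x + 3)^2 + 6*(-x + 3) + (-1)
(-x + 3)^2 = x^2 - 6x + 9
Expand and combine: -x^2 + 8


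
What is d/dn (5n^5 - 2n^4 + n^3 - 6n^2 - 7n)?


Apply the power rule term by term:
  d/dn(5n^5) = 25n^4
  d/dn(-2n^4) = -8n^3
  d/dn(n^3) = 3n^2
  d/dn(-6n^2) = -12n
  d/dn(-7n) = -7
p'(n) = 25n^4 - 8n^3 + 3n^2 - 12n - 7


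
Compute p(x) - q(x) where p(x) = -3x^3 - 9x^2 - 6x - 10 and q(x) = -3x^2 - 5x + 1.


Distribute the minus sign:
  (-3x^3 - 9x^2 - 6x - 10)
- (-3x^2 - 5x + 1)
Negate second polynomial: 3x^2 + 5x - 1
Add: -3x^3 - 6x^2 - x - 11


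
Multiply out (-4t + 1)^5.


Expand (-4t + 1)^5 by repeated multiplication:
  (-4t + 1)^2 = 16t^2 - 8t + 1
  (-4t + 1)^3 = -64t^3 + 48t^2 - 12t + 1
  (-4t + 1)^4 = 256t^4 - 256t^3 + 96t^2 - 16t + 1
= -1024t^5 + 1280t^4 - 640t^3 + 160t^2 - 20t + 1


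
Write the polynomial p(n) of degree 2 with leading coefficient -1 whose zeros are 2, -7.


p(n) = -(n - 2)(n + 7)
Expand: -n^2 - 5n + 14


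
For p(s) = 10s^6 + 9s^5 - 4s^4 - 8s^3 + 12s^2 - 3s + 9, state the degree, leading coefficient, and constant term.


Highest power of s is 6, with coefficient 10. Constant term is 9.
Degree = 6, leading coefficient = 10, constant term = 9


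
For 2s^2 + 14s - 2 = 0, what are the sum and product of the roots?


For as^2+bs+c=0: sum = -b/a, product = c/a.
a=2, b=14, c=-2
Sum = -(14)/2 = -7
Product = (-2)/2 = -1


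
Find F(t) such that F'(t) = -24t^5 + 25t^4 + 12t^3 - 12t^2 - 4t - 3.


Reverse power rule on each term:
  ∫ -24t^5 dt = -4t^6
  ∫ 25t^4 dt = 5t^5
  ∫ 12t^3 dt = 3t^4
  ∫ -12t^2 dt = -4t^3
  ∫ -4t dt = -2t^2
  ∫ -3 dt = -3t
F(t) = -4t^6 + 5t^5 + 3t^4 - 4t^3 - 2t^2 - 3t + C


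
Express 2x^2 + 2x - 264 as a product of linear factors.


Roots satisfy r1 + r2 = -b/a = -1 and r1*r2 = c/a = -132.
So r1 = -12, r2 = 11.
2x^2 + 2x - 264 = 2(x - r1)(x - r2) = 2(x + 12)(x - 11)


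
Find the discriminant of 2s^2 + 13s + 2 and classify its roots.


D = b^2 - 4ac = (13)^2 - 4(2)(2) = 169 - 16 = 153
Since D > 0: two distinct irrational roots


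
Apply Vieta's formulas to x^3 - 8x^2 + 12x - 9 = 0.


Monic cubic x^3+bx^2+cx+d=0: sum=-b, pairwise sum=c, product=-d.
b=-8, c=12, d=-9
r1+r2+r3 = 8
r1r2+r1r3+r2r3 = 12
r1r2r3 = 9


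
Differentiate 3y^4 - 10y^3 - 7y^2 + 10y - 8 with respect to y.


Apply the power rule term by term:
  d/dy(3y^4) = 12y^3
  d/dy(-10y^3) = -30y^2
  d/dy(-7y^2) = -14y
  d/dy(10y) = 10
  d/dy(-8) = 0
p'(y) = 12y^3 - 30y^2 - 14y + 10


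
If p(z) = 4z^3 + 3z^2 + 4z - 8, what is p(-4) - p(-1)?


p(-4) = -232
p(-1) = -13
p(-4) - p(-1) = -232 + 13 = -219


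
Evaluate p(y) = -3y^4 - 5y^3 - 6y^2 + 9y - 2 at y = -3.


Using direct substitution:
  -3 * (-3)^4 = -243
  -5 * (-3)^3 = 135
  -6 * (-3)^2 = -54
  9 * (-3)^1 = -27
  constant: -2
Sum = -243 + 135 - 54 - 27 - 2 = -191


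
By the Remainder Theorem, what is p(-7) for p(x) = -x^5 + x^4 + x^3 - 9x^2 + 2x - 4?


By the Remainder Theorem, the remainder equals p(-7):
  -1*(-7)^5 = 16807
  1*(-7)^4 = 2401
  1*(-7)^3 = -343
  -9*(-7)^2 = -441
  2*(-7)^1 = -14
  constant: -4
Sum: 16807 + 2401 - 343 - 441 - 14 - 4 = 18406


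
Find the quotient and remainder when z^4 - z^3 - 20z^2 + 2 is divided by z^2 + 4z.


(z^4 - z^3 - 20z^2 + 2) / (z^2 + 4z)
Step 1: z^2 * (z^2 + 4z) = z^4 + 4z^3; subtract.
Step 2: -5z * (z^2 + 4z) = -5z^3 - 20z^2; subtract.
Step 3: 0 * (z^2 + 4z) = 0; subtract.
Quotient: z^2 - 5z, Remainder: 2


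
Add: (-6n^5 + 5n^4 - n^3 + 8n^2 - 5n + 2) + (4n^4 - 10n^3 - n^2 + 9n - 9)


Align terms by degree and add:
  -6n^5 + 5n^4 - n^3 + 8n^2 - 5n + 2
+ 4n^4 - 10n^3 - n^2 + 9n - 9
= -6n^5 + 9n^4 - 11n^3 + 7n^2 + 4n - 7


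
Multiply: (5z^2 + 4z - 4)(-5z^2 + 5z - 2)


Distribute each term of the first polynomial:
  (5z^2)(-5z^2 + 5z - 2) = -25z^4 + 25z^3 - 10z^2
  (4z)(-5z^2 + 5z - 2) = -20z^3 + 20z^2 - 8z
  (-4)(-5z^2 + 5z - 2) = 20z^2 - 20z + 8
Sum: -25z^4 + 5z^3 + 30z^2 - 28z + 8


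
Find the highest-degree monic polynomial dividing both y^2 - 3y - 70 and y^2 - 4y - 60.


Factor each:
  y^2 - 3y - 70 = (y - 10)(y + 7)
  y^2 - 4y - 60 = (y - 10)(y + 6)
Common monic factor: y - 10


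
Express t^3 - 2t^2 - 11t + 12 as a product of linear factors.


Try integer roots (divisors of 12). t=4: p(4)=0.
Divide out (t - 4): quotient is t^2 + 2t - 3.
Factor the quadratic: (t + 3)(t - 1)
Result: (t - 4)(t + 3)(t - 1)


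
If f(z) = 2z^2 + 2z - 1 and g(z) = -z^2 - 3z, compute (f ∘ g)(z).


Substitute g(z) into f:
f(g(z)) = 2*(-z^2 - 3z)^2 + 2*(-z^2 - 3z) + (-1)
(-z^2 - 3z)^2 = z^4 + 6z^3 + 9z^2
Expand and combine: 2z^4 + 12z^3 + 16z^2 - 6z - 1


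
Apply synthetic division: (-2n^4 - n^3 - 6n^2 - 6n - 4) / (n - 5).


Synthetic division with c = 5. Coefficients: -2, -1, -6, -6, -4
Bring down -2.
  -2 * 5 = -10; -10 - 1 = -11
  -11 * 5 = -55; -55 - 6 = -61
  -61 * 5 = -305; -305 - 6 = -311
  -311 * 5 = -1555; -1555 - 4 = -1559
Quotient: -2n^3 - 11n^2 - 61n - 311, Remainder: -1559


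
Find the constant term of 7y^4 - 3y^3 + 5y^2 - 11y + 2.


Read off the constant term: 2


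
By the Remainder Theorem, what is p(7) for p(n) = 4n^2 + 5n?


By the Remainder Theorem, the remainder equals p(7):
  4*(7)^2 = 196
  5*(7)^1 = 35
  constant: 0
Sum: 196 + 35 + 0 = 231


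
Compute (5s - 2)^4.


Expand (5s - 2)^4 by repeated multiplication:
  (5s - 2)^2 = 25s^2 - 20s + 4
  (5s - 2)^3 = 125s^3 - 150s^2 + 60s - 8
= 625s^4 - 1000s^3 + 600s^2 - 160s + 16


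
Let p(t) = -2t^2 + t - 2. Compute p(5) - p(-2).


p(5) = -47
p(-2) = -12
p(5) - p(-2) = -47 + 12 = -35


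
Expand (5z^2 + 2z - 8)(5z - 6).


Distribute each term of the first polynomial:
  (5z^2)(5z - 6) = 25z^3 - 30z^2
  (2z)(5z - 6) = 10z^2 - 12z
  (-8)(5z - 6) = -40z + 48
Sum: 25z^3 - 20z^2 - 52z + 48


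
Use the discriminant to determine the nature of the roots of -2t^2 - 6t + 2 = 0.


D = b^2 - 4ac = (-6)^2 - 4(-2)(2) = 36 + 16 = 52
Since D > 0: two distinct irrational roots


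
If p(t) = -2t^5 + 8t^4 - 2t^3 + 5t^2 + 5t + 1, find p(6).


Using direct substitution:
  -2 * (6)^5 = -15552
  8 * (6)^4 = 10368
  -2 * (6)^3 = -432
  5 * (6)^2 = 180
  5 * (6)^1 = 30
  constant: 1
Sum = -15552 + 10368 - 432 + 180 + 30 + 1 = -5405


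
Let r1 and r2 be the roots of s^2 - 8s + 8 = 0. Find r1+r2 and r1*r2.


For as^2+bs+c=0: sum = -b/a, product = c/a.
a=1, b=-8, c=8
Sum = -(-8)/1 = 8
Product = (8)/1 = 8


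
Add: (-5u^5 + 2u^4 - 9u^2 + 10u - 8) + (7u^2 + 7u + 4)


Align terms by degree and add:
  -5u^5 + 2u^4 - 9u^2 + 10u - 8
+ 7u^2 + 7u + 4
= -5u^5 + 2u^4 - 2u^2 + 17u - 4


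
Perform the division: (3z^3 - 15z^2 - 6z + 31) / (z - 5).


(3z^3 - 15z^2 - 6z + 31) / (z - 5)
Step 1: 3z^2 * (z - 5) = 3z^3 - 15z^2; subtract.
Step 2: 0 * (z - 5) = 0; subtract.
Step 3: -6 * (z - 5) = -6z + 30; subtract.
Quotient: 3z^2 - 6, Remainder: 1


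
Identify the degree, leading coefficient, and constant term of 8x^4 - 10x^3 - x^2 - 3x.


Highest power of x is 4, with coefficient 8. Constant term is 0.
Degree = 4, leading coefficient = 8, constant term = 0


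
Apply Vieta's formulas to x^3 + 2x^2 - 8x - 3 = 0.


Monic cubic x^3+bx^2+cx+d=0: sum=-b, pairwise sum=c, product=-d.
b=2, c=-8, d=-3
r1+r2+r3 = -2
r1r2+r1r3+r2r3 = -8
r1r2r3 = 3


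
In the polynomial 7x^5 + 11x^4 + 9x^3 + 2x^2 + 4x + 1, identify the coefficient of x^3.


Read off the coefficient of x^3: 9


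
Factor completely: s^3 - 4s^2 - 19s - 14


Try integer roots (divisors of -14). s=-2: p(-2)=0.
Divide out (s + 2): quotient is s^2 - 6s - 7.
Factor the quadratic: (s - 7)(s + 1)
Result: (s + 2)(s - 7)(s + 1)


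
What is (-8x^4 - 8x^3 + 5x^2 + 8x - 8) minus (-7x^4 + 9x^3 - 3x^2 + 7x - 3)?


Distribute the minus sign:
  (-8x^4 - 8x^3 + 5x^2 + 8x - 8)
- (-7x^4 + 9x^3 - 3x^2 + 7x - 3)
Negate second polynomial: 7x^4 - 9x^3 + 3x^2 - 7x + 3
Add: -x^4 - 17x^3 + 8x^2 + x - 5


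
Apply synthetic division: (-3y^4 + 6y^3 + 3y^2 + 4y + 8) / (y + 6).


Synthetic division with c = -6. Coefficients: -3, 6, 3, 4, 8
Bring down -3.
  -3 * -6 = 18; 18 + 6 = 24
  24 * -6 = -144; -144 + 3 = -141
  -141 * -6 = 846; 846 + 4 = 850
  850 * -6 = -5100; -5100 + 8 = -5092
Quotient: -3y^3 + 24y^2 - 141y + 850, Remainder: -5092


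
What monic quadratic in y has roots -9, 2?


p(y) = (y + 9)(y - 2)
Expand: y^2 + 7y - 18


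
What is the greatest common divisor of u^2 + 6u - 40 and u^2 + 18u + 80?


Factor each:
  u^2 + 6u - 40 = (u + 10)(u - 4)
  u^2 + 18u + 80 = (u + 10)(u + 8)
Common monic factor: u + 10


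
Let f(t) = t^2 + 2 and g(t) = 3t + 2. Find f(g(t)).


Substitute g(t) into f:
f(g(t)) = 1*(3t + 2)^2 + 2
(3t + 2)^2 = 9t^2 + 12t + 4
Expand and combine: 9t^2 + 12t + 6


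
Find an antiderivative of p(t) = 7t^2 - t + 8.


Reverse power rule on each term:
  ∫ 7t^2 dt = (7/3)t^3
  ∫ -t dt = -(1/2)t^2
  ∫ 8 dt = 8t
F(t) = (7/3)t^3 - (1/2)t^2 + 8t + C


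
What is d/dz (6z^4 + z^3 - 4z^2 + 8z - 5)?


Apply the power rule term by term:
  d/dz(6z^4) = 24z^3
  d/dz(z^3) = 3z^2
  d/dz(-4z^2) = -8z
  d/dz(8z) = 8
  d/dz(-5) = 0
p'(z) = 24z^3 + 3z^2 - 8z + 8


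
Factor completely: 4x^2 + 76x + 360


Roots satisfy r1 + r2 = -b/a = -19 and r1*r2 = c/a = 90.
So r1 = -9, r2 = -10.
4x^2 + 76x + 360 = 4(x - r1)(x - r2) = 4(x + 9)(x + 10)


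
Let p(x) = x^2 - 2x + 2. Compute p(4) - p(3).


p(4) = 10
p(3) = 5
p(4) - p(3) = 10 - 5 = 5


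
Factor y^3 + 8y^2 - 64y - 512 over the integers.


Try integer roots (divisors of -512). y=-8: p(-8)=0.
Divide out (y + 8): quotient is y^2 - 64.
Factor the quadratic: (y - 8)(y + 8)
Result: (y + 8)(y - 8)(y + 8)


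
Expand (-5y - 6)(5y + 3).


Distribute each term of the first polynomial:
  (-5y)(5y + 3) = -25y^2 - 15y
  (-6)(5y + 3) = -30y - 18
Sum: -25y^2 - 45y - 18


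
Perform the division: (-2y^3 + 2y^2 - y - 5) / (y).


(-2y^3 + 2y^2 - y - 5) / (y)
Step 1: -2y^2 * (y) = -2y^3; subtract.
Step 2: 2y * (y) = 2y^2; subtract.
Step 3: -1 * (y) = -y; subtract.
Quotient: -2y^2 + 2y - 1, Remainder: -5


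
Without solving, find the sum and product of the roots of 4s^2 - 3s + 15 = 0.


For as^2+bs+c=0: sum = -b/a, product = c/a.
a=4, b=-3, c=15
Sum = -(-3)/4 = 3/4
Product = (15)/4 = 15/4


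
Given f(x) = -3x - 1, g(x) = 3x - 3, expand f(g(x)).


Substitute g(x) into f:
f(g(x)) = -3*(3x - 3) + (-1)
Expand and combine: -9x + 8


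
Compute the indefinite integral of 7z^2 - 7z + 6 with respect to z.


Reverse power rule on each term:
  ∫ 7z^2 dz = (7/3)z^3
  ∫ -7z dz = -(7/2)z^2
  ∫ 6 dz = 6z
F(z) = (7/3)z^3 - (7/2)z^2 + 6z + C


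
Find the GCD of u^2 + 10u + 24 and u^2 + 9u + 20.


Factor each:
  u^2 + 10u + 24 = (u + 4)(u + 6)
  u^2 + 9u + 20 = (u + 4)(u + 5)
Common monic factor: u + 4


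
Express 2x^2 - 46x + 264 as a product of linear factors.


Roots satisfy r1 + r2 = -b/a = 23 and r1*r2 = c/a = 132.
So r1 = 11, r2 = 12.
2x^2 - 46x + 264 = 2(x - r1)(x - r2) = 2(x - 11)(x - 12)


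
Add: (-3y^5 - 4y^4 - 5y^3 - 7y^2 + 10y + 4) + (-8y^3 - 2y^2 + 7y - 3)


Align terms by degree and add:
  -3y^5 - 4y^4 - 5y^3 - 7y^2 + 10y + 4
  -8y^3 - 2y^2 + 7y - 3
= -3y^5 - 4y^4 - 13y^3 - 9y^2 + 17y + 1


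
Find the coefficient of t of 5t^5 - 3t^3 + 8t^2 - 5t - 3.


Read off the coefficient of t: -5


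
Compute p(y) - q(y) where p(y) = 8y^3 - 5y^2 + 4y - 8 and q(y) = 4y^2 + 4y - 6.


Distribute the minus sign:
  (8y^3 - 5y^2 + 4y - 8)
- (4y^2 + 4y - 6)
Negate second polynomial: -4y^2 - 4y + 6
Add: 8y^3 - 9y^2 - 2


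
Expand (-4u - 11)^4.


Expand (-4u - 11)^4 by repeated multiplication:
  (-4u - 11)^2 = 16u^2 + 88u + 121
  (-4u - 11)^3 = -64u^3 - 528u^2 - 1452u - 1331
= 256u^4 + 2816u^3 + 11616u^2 + 21296u + 14641


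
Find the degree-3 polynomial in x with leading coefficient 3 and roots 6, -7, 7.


p(x) = 3(x - 6)(x + 7)(x - 7)
Expand: 3x^3 - 18x^2 - 147x + 882


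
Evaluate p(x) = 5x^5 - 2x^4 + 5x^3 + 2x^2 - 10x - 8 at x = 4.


Using direct substitution:
  5 * (4)^5 = 5120
  -2 * (4)^4 = -512
  5 * (4)^3 = 320
  2 * (4)^2 = 32
  -10 * (4)^1 = -40
  constant: -8
Sum = 5120 - 512 + 320 + 32 - 40 - 8 = 4912


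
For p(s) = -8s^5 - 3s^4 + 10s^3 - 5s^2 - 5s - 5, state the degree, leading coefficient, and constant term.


Highest power of s is 5, with coefficient -8. Constant term is -5.
Degree = 5, leading coefficient = -8, constant term = -5


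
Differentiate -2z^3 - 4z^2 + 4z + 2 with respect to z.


Apply the power rule term by term:
  d/dz(-2z^3) = -6z^2
  d/dz(-4z^2) = -8z
  d/dz(4z) = 4
  d/dz(2) = 0
p'(z) = -6z^2 - 8z + 4


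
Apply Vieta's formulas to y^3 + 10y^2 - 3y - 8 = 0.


Monic cubic y^3+by^2+cy+d=0: sum=-b, pairwise sum=c, product=-d.
b=10, c=-3, d=-8
r1+r2+r3 = -10
r1r2+r1r3+r2r3 = -3
r1r2r3 = 8


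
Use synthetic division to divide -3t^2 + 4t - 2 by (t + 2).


Synthetic division with c = -2. Coefficients: -3, 4, -2
Bring down -3.
  -3 * -2 = 6; 6 + 4 = 10
  10 * -2 = -20; -20 - 2 = -22
Quotient: -3t + 10, Remainder: -22


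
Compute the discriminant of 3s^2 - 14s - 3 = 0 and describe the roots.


D = b^2 - 4ac = (-14)^2 - 4(3)(-3) = 196 + 36 = 232
Since D > 0: two distinct irrational roots


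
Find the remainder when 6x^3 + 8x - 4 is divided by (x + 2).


By the Remainder Theorem, the remainder equals p(-2):
  6*(-2)^3 = -48
  0*(-2)^2 = 0
  8*(-2)^1 = -16
  constant: -4
Sum: -48 + 0 - 16 - 4 = -68


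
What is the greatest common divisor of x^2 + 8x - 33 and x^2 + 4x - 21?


Factor each:
  x^2 + 8x - 33 = (x - 3)(x + 11)
  x^2 + 4x - 21 = (x - 3)(x + 7)
Common monic factor: x - 3


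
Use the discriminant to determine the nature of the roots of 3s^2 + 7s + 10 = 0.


D = b^2 - 4ac = (7)^2 - 4(3)(10) = 49 - 120 = -71
Since D < 0: two complex conjugate roots (no real roots)


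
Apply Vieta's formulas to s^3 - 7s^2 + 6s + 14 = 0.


Monic cubic s^3+bs^2+cs+d=0: sum=-b, pairwise sum=c, product=-d.
b=-7, c=6, d=14
r1+r2+r3 = 7
r1r2+r1r3+r2r3 = 6
r1r2r3 = -14


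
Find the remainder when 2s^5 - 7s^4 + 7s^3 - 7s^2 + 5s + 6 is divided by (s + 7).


By the Remainder Theorem, the remainder equals p(-7):
  2*(-7)^5 = -33614
  -7*(-7)^4 = -16807
  7*(-7)^3 = -2401
  -7*(-7)^2 = -343
  5*(-7)^1 = -35
  constant: 6
Sum: -33614 - 16807 - 2401 - 343 - 35 + 6 = -53194


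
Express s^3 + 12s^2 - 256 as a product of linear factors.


Try integer roots (divisors of -256). s=4: p(4)=0.
Divide out (s - 4): quotient is s^2 + 16s + 64.
Factor the quadratic: (s + 8)(s + 8)
Result: (s - 4)(s + 8)(s + 8)


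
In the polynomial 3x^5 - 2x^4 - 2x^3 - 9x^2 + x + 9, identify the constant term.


Read off the constant term: 9


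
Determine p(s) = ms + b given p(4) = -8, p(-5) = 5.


p(s) = ms + b. Using p(4)=-8, p(-5)=5:
m = (-8 - 5)/(4 + 5) = -13/9 = -13/9
b = -8 - m*(4) = -8 + 52/9 = -20/9
p(s) = -(13/9)s - (20/9)


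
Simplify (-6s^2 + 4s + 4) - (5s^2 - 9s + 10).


Distribute the minus sign:
  (-6s^2 + 4s + 4)
- (5s^2 - 9s + 10)
Negate second polynomial: -5s^2 + 9s - 10
Add: -11s^2 + 13s - 6


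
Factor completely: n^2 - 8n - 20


Roots satisfy r1 + r2 = -b/a = 8 and r1*r2 = c/a = -20.
So r1 = 10, r2 = -2.
n^2 - 8n - 20 = (n - r1)(n - r2) = (n - 10)(n + 2)


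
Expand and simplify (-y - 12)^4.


Expand (-y - 12)^4 by repeated multiplication:
  (-y - 12)^2 = y^2 + 24y + 144
  (-y - 12)^3 = -y^3 - 36y^2 - 432y - 1728
= y^4 + 48y^3 + 864y^2 + 6912y + 20736


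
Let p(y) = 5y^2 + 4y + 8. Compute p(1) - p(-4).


p(1) = 17
p(-4) = 72
p(1) - p(-4) = 17 - 72 = -55


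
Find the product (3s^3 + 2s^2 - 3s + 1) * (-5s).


Distribute each term of the first polynomial:
  (3s^3)(-5s) = -15s^4
  (2s^2)(-5s) = -10s^3
  (-3s)(-5s) = 15s^2
  (1)(-5s) = -5s
Sum: -15s^4 - 10s^3 + 15s^2 - 5s


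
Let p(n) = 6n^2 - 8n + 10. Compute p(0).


Using direct substitution:
  6 * (0)^2 = 0
  -8 * (0)^1 = 0
  constant: 10
Sum = 0 + 0 + 10 = 10


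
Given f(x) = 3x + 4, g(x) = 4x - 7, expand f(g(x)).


Substitute g(x) into f:
f(g(x)) = 3*(4x - 7) + 4
Expand and combine: 12x - 17


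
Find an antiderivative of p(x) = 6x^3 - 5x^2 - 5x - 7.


Reverse power rule on each term:
  ∫ 6x^3 dx = (3/2)x^4
  ∫ -5x^2 dx = -(5/3)x^3
  ∫ -5x dx = -(5/2)x^2
  ∫ -7 dx = -7x
F(x) = (3/2)x^4 - (5/3)x^3 - (5/2)x^2 - 7x + C


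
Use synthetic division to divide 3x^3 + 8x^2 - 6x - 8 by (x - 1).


Synthetic division with c = 1. Coefficients: 3, 8, -6, -8
Bring down 3.
  3 * 1 = 3; 3 + 8 = 11
  11 * 1 = 11; 11 - 6 = 5
  5 * 1 = 5; 5 - 8 = -3
Quotient: 3x^2 + 11x + 5, Remainder: -3


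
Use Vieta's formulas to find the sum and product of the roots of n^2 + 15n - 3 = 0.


For an^2+bn+c=0: sum = -b/a, product = c/a.
a=1, b=15, c=-3
Sum = -(15)/1 = -15
Product = (-3)/1 = -3


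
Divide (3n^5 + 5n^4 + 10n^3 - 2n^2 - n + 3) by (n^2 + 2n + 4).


(3n^5 + 5n^4 + 10n^3 - 2n^2 - n + 3) / (n^2 + 2n + 4)
Step 1: 3n^3 * (n^2 + 2n + 4) = 3n^5 + 6n^4 + 12n^3; subtract.
Step 2: -n^2 * (n^2 + 2n + 4) = -n^4 - 2n^3 - 4n^2; subtract.
Step 3: 0 * (n^2 + 2n + 4) = 0; subtract.
Step 4: 2 * (n^2 + 2n + 4) = 2n^2 + 4n + 8; subtract.
Quotient: 3n^3 - n^2 + 2, Remainder: -5n - 5


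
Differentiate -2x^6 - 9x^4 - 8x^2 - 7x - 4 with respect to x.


Apply the power rule term by term:
  d/dx(-2x^6) = -12x^5
  d/dx(-9x^4) = -36x^3
  d/dx(-8x^2) = -16x
  d/dx(-7x) = -7
  d/dx(-4) = 0
p'(x) = -12x^5 - 36x^3 - 16x - 7


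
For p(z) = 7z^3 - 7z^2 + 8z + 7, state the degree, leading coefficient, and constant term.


Highest power of z is 3, with coefficient 7. Constant term is 7.
Degree = 3, leading coefficient = 7, constant term = 7


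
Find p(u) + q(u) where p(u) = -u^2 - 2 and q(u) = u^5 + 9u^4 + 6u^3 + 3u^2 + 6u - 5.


Align terms by degree and add:
  -u^2 - 2
+ u^5 + 9u^4 + 6u^3 + 3u^2 + 6u - 5
= u^5 + 9u^4 + 6u^3 + 2u^2 + 6u - 7


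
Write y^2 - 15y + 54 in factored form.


Roots satisfy r1 + r2 = -b/a = 15 and r1*r2 = c/a = 54.
So r1 = 9, r2 = 6.
y^2 - 15y + 54 = (y - r1)(y - r2) = (y - 9)(y - 6)


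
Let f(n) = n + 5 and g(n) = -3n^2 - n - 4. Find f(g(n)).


Substitute g(n) into f:
f(g(n)) = 1*(-3n^2 - n - 4) + 5
Expand and combine: -3n^2 - n + 1


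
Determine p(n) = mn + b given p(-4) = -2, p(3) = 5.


p(n) = mn + b. Using p(-4)=-2, p(3)=5:
m = (-2 - 5)/(-4 - 3) = -7/-7 = 1
b = -2 - m*(-4) = -2 + 4 = 2
p(n) = n + 2


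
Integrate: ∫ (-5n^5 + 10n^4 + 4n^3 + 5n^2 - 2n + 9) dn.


Reverse power rule on each term:
  ∫ -5n^5 dn = -(5/6)n^6
  ∫ 10n^4 dn = 2n^5
  ∫ 4n^3 dn = n^4
  ∫ 5n^2 dn = (5/3)n^3
  ∫ -2n dn = -n^2
  ∫ 9 dn = 9n
F(n) = -(5/6)n^6 + 2n^5 + n^4 + (5/3)n^3 - n^2 + 9n + C


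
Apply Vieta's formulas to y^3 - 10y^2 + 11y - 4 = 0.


Monic cubic y^3+by^2+cy+d=0: sum=-b, pairwise sum=c, product=-d.
b=-10, c=11, d=-4
r1+r2+r3 = 10
r1r2+r1r3+r2r3 = 11
r1r2r3 = 4


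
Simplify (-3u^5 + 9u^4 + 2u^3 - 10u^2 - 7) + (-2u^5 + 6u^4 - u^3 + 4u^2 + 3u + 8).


Align terms by degree and add:
  -3u^5 + 9u^4 + 2u^3 - 10u^2 - 7
  -2u^5 + 6u^4 - u^3 + 4u^2 + 3u + 8
= -5u^5 + 15u^4 + u^3 - 6u^2 + 3u + 1


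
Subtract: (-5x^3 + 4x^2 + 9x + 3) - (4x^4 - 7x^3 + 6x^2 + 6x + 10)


Distribute the minus sign:
  (-5x^3 + 4x^2 + 9x + 3)
- (4x^4 - 7x^3 + 6x^2 + 6x + 10)
Negate second polynomial: -4x^4 + 7x^3 - 6x^2 - 6x - 10
Add: -4x^4 + 2x^3 - 2x^2 + 3x - 7


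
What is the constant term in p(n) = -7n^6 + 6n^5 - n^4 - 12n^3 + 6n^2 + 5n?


Read off the constant term: 0


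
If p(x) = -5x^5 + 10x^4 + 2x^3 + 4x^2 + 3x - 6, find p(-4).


Using direct substitution:
  -5 * (-4)^5 = 5120
  10 * (-4)^4 = 2560
  2 * (-4)^3 = -128
  4 * (-4)^2 = 64
  3 * (-4)^1 = -12
  constant: -6
Sum = 5120 + 2560 - 128 + 64 - 12 - 6 = 7598


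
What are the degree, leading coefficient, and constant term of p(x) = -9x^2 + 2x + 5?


Highest power of x is 2, with coefficient -9. Constant term is 5.
Degree = 2, leading coefficient = -9, constant term = 5


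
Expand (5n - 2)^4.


Expand (5n - 2)^4 by repeated multiplication:
  (5n - 2)^2 = 25n^2 - 20n + 4
  (5n - 2)^3 = 125n^3 - 150n^2 + 60n - 8
= 625n^4 - 1000n^3 + 600n^2 - 160n + 16


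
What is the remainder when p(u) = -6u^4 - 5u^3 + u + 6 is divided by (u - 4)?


By the Remainder Theorem, the remainder equals p(4):
  -6*(4)^4 = -1536
  -5*(4)^3 = -320
  0*(4)^2 = 0
  1*(4)^1 = 4
  constant: 6
Sum: -1536 - 320 + 0 + 4 + 6 = -1846


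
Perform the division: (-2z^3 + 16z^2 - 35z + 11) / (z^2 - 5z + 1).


(-2z^3 + 16z^2 - 35z + 11) / (z^2 - 5z + 1)
Step 1: -2z * (z^2 - 5z + 1) = -2z^3 + 10z^2 - 2z; subtract.
Step 2: 6 * (z^2 - 5z + 1) = 6z^2 - 30z + 6; subtract.
Quotient: -2z + 6, Remainder: -3z + 5


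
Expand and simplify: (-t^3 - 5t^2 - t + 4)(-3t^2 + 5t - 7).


Distribute each term of the first polynomial:
  (-t^3)(-3t^2 + 5t - 7) = 3t^5 - 5t^4 + 7t^3
  (-5t^2)(-3t^2 + 5t - 7) = 15t^4 - 25t^3 + 35t^2
  (-t)(-3t^2 + 5t - 7) = 3t^3 - 5t^2 + 7t
  (4)(-3t^2 + 5t - 7) = -12t^2 + 20t - 28
Sum: 3t^5 + 10t^4 - 15t^3 + 18t^2 + 27t - 28


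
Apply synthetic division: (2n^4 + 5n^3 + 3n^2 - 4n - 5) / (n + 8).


Synthetic division with c = -8. Coefficients: 2, 5, 3, -4, -5
Bring down 2.
  2 * -8 = -16; -16 + 5 = -11
  -11 * -8 = 88; 88 + 3 = 91
  91 * -8 = -728; -728 - 4 = -732
  -732 * -8 = 5856; 5856 - 5 = 5851
Quotient: 2n^3 - 11n^2 + 91n - 732, Remainder: 5851


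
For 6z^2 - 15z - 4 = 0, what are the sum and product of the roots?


For az^2+bz+c=0: sum = -b/a, product = c/a.
a=6, b=-15, c=-4
Sum = -(-15)/6 = 5/2
Product = (-4)/6 = -2/3


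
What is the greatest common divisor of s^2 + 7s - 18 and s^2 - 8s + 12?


Factor each:
  s^2 + 7s - 18 = (s - 2)(s + 9)
  s^2 - 8s + 12 = (s - 2)(s - 6)
Common monic factor: s - 2


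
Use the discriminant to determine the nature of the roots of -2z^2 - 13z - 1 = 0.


D = b^2 - 4ac = (-13)^2 - 4(-2)(-1) = 169 - 8 = 161
Since D > 0: two distinct irrational roots


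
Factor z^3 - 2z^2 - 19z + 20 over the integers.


Try integer roots (divisors of 20). z=-4: p(-4)=0.
Divide out (z + 4): quotient is z^2 - 6z + 5.
Factor the quadratic: (z - 1)(z - 5)
Result: (z + 4)(z - 1)(z - 5)


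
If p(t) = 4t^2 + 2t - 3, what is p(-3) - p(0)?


p(-3) = 27
p(0) = -3
p(-3) - p(0) = 27 + 3 = 30


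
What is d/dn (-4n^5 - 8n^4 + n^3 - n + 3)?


Apply the power rule term by term:
  d/dn(-4n^5) = -20n^4
  d/dn(-8n^4) = -32n^3
  d/dn(n^3) = 3n^2
  d/dn(-n) = -1
  d/dn(3) = 0
p'(n) = -20n^4 - 32n^3 + 3n^2 - 1


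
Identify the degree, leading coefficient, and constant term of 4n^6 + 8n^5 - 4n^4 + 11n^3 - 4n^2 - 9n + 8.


Highest power of n is 6, with coefficient 4. Constant term is 8.
Degree = 6, leading coefficient = 4, constant term = 8


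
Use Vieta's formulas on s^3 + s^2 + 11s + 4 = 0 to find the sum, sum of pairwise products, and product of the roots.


Monic cubic s^3+bs^2+cs+d=0: sum=-b, pairwise sum=c, product=-d.
b=1, c=11, d=4
r1+r2+r3 = -1
r1r2+r1r3+r2r3 = 11
r1r2r3 = -4


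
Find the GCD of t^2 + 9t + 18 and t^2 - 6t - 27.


Factor each:
  t^2 + 9t + 18 = (t + 3)(t + 6)
  t^2 - 6t - 27 = (t + 3)(t - 9)
Common monic factor: t + 3


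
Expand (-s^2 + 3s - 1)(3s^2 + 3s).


Distribute each term of the first polynomial:
  (-s^2)(3s^2 + 3s) = -3s^4 - 3s^3
  (3s)(3s^2 + 3s) = 9s^3 + 9s^2
  (-1)(3s^2 + 3s) = -3s^2 - 3s
Sum: -3s^4 + 6s^3 + 6s^2 - 3s


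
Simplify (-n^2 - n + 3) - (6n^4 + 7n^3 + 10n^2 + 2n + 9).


Distribute the minus sign:
  (-n^2 - n + 3)
- (6n^4 + 7n^3 + 10n^2 + 2n + 9)
Negate second polynomial: -6n^4 - 7n^3 - 10n^2 - 2n - 9
Add: -6n^4 - 7n^3 - 11n^2 - 3n - 6


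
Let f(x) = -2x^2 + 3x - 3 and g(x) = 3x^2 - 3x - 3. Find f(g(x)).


Substitute g(x) into f:
f(g(x)) = -2*(3x^2 - 3x - 3)^2 + 3*(3x^2 - 3x - 3) + (-3)
(3x^2 - 3x - 3)^2 = 9x^4 - 18x^3 - 9x^2 + 18x + 9
Expand and combine: -18x^4 + 36x^3 + 27x^2 - 45x - 30


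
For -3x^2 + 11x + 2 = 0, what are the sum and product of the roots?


For ax^2+bx+c=0: sum = -b/a, product = c/a.
a=-3, b=11, c=2
Sum = -(11)/-3 = 11/3
Product = (2)/-3 = -2/3


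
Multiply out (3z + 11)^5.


Expand (3z + 11)^5 by repeated multiplication:
  (3z + 11)^2 = 9z^2 + 66z + 121
  (3z + 11)^3 = 27z^3 + 297z^2 + 1089z + 1331
  (3z + 11)^4 = 81z^4 + 1188z^3 + 6534z^2 + 15972z + 14641
= 243z^5 + 4455z^4 + 32670z^3 + 119790z^2 + 219615z + 161051


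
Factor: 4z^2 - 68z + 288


Roots satisfy r1 + r2 = -b/a = 17 and r1*r2 = c/a = 72.
So r1 = 8, r2 = 9.
4z^2 - 68z + 288 = 4(z - r1)(z - r2) = 4(z - 8)(z - 9)


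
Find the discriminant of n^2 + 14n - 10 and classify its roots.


D = b^2 - 4ac = (14)^2 - 4(1)(-10) = 196 + 40 = 236
Since D > 0: two distinct irrational roots


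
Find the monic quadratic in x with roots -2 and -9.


p(x) = (x + 2)(x + 9)
Expand: x^2 + 11x + 18


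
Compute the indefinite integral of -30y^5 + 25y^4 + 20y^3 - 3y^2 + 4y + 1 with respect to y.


Reverse power rule on each term:
  ∫ -30y^5 dy = -5y^6
  ∫ 25y^4 dy = 5y^5
  ∫ 20y^3 dy = 5y^4
  ∫ -3y^2 dy = -y^3
  ∫ 4y dy = 2y^2
  ∫ 1 dy = y
F(y) = -5y^6 + 5y^5 + 5y^4 - y^3 + 2y^2 + y + C


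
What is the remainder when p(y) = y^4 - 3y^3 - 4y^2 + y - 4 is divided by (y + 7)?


By the Remainder Theorem, the remainder equals p(-7):
  1*(-7)^4 = 2401
  -3*(-7)^3 = 1029
  -4*(-7)^2 = -196
  1*(-7)^1 = -7
  constant: -4
Sum: 2401 + 1029 - 196 - 7 - 4 = 3223


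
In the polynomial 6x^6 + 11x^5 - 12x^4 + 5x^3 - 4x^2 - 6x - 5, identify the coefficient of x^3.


Read off the coefficient of x^3: 5


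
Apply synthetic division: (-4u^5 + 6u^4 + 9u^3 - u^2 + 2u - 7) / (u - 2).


Synthetic division with c = 2. Coefficients: -4, 6, 9, -1, 2, -7
Bring down -4.
  -4 * 2 = -8; -8 + 6 = -2
  -2 * 2 = -4; -4 + 9 = 5
  5 * 2 = 10; 10 - 1 = 9
  9 * 2 = 18; 18 + 2 = 20
  20 * 2 = 40; 40 - 7 = 33
Quotient: -4u^4 - 2u^3 + 5u^2 + 9u + 20, Remainder: 33


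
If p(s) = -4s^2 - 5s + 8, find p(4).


Using direct substitution:
  -4 * (4)^2 = -64
  -5 * (4)^1 = -20
  constant: 8
Sum = -64 - 20 + 8 = -76


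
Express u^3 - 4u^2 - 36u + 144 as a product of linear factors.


Try integer roots (divisors of 144). u=-6: p(-6)=0.
Divide out (u + 6): quotient is u^2 - 10u + 24.
Factor the quadratic: (u - 4)(u - 6)
Result: (u + 6)(u - 4)(u - 6)


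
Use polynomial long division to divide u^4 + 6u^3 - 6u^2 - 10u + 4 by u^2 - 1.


(u^4 + 6u^3 - 6u^2 - 10u + 4) / (u^2 - 1)
Step 1: u^2 * (u^2 - 1) = u^4 - u^2; subtract.
Step 2: 6u * (u^2 - 1) = 6u^3 - 6u; subtract.
Step 3: -5 * (u^2 - 1) = -5u^2 + 5; subtract.
Quotient: u^2 + 6u - 5, Remainder: -4u - 1


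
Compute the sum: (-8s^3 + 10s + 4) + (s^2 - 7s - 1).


Align terms by degree and add:
  -8s^3 + 10s + 4
+ s^2 - 7s - 1
= -8s^3 + s^2 + 3s + 3


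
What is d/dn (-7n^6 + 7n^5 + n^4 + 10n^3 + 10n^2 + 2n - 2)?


Apply the power rule term by term:
  d/dn(-7n^6) = -42n^5
  d/dn(7n^5) = 35n^4
  d/dn(n^4) = 4n^3
  d/dn(10n^3) = 30n^2
  d/dn(10n^2) = 20n
  d/dn(2n) = 2
  d/dn(-2) = 0
p'(n) = -42n^5 + 35n^4 + 4n^3 + 30n^2 + 20n + 2


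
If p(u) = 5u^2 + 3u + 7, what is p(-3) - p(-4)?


p(-3) = 43
p(-4) = 75
p(-3) - p(-4) = 43 - 75 = -32


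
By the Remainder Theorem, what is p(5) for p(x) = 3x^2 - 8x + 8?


By the Remainder Theorem, the remainder equals p(5):
  3*(5)^2 = 75
  -8*(5)^1 = -40
  constant: 8
Sum: 75 - 40 + 8 = 43


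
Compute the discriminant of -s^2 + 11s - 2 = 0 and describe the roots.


D = b^2 - 4ac = (11)^2 - 4(-1)(-2) = 121 - 8 = 113
Since D > 0: two distinct irrational roots


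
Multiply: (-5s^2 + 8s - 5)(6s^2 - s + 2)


Distribute each term of the first polynomial:
  (-5s^2)(6s^2 - s + 2) = -30s^4 + 5s^3 - 10s^2
  (8s)(6s^2 - s + 2) = 48s^3 - 8s^2 + 16s
  (-5)(6s^2 - s + 2) = -30s^2 + 5s - 10
Sum: -30s^4 + 53s^3 - 48s^2 + 21s - 10


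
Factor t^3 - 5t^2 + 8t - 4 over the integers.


Try integer roots (divisors of -4). t=2: p(2)=0.
Divide out (t - 2): quotient is t^2 - 3t + 2.
Factor the quadratic: (t - 2)(t - 1)
Result: (t - 2)(t - 2)(t - 1)


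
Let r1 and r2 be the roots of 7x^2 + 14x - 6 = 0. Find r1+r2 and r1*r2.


For ax^2+bx+c=0: sum = -b/a, product = c/a.
a=7, b=14, c=-6
Sum = -(14)/7 = -2
Product = (-6)/7 = -6/7


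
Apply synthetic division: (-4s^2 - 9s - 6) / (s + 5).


Synthetic division with c = -5. Coefficients: -4, -9, -6
Bring down -4.
  -4 * -5 = 20; 20 - 9 = 11
  11 * -5 = -55; -55 - 6 = -61
Quotient: -4s + 11, Remainder: -61


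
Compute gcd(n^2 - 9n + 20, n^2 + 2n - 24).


Factor each:
  n^2 - 9n + 20 = (n - 4)(n - 5)
  n^2 + 2n - 24 = (n - 4)(n + 6)
Common monic factor: n - 4


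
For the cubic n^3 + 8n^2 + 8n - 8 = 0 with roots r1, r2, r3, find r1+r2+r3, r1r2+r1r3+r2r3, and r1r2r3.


Monic cubic n^3+bn^2+cn+d=0: sum=-b, pairwise sum=c, product=-d.
b=8, c=8, d=-8
r1+r2+r3 = -8
r1r2+r1r3+r2r3 = 8
r1r2r3 = 8


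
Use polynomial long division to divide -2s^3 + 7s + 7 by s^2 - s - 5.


(-2s^3 + 7s + 7) / (s^2 - s - 5)
Step 1: -2s * (s^2 - s - 5) = -2s^3 + 2s^2 + 10s; subtract.
Step 2: -2 * (s^2 - s - 5) = -2s^2 + 2s + 10; subtract.
Quotient: -2s - 2, Remainder: -5s - 3


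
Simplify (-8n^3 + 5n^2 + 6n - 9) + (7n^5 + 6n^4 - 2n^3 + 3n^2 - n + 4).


Align terms by degree and add:
  -8n^3 + 5n^2 + 6n - 9
+ 7n^5 + 6n^4 - 2n^3 + 3n^2 - n + 4
= 7n^5 + 6n^4 - 10n^3 + 8n^2 + 5n - 5


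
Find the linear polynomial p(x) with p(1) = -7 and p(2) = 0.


p(x) = mx + b. Using p(1)=-7, p(2)=0:
m = (-7)/(1 - 2) = -7/-1 = 7
b = -7 - m*(1) = -7 - 7 = -14
p(x) = 7x - 14


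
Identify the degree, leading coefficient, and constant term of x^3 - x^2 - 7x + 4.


Highest power of x is 3, with coefficient 1. Constant term is 4.
Degree = 3, leading coefficient = 1, constant term = 4
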